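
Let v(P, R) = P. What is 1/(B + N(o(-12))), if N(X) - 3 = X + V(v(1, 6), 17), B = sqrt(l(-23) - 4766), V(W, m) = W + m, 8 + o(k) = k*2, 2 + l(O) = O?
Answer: -11/4912 - I*sqrt(4791)/4912 ≈ -0.0022394 - 0.014091*I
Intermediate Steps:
l(O) = -2 + O
o(k) = -8 + 2*k (o(k) = -8 + k*2 = -8 + 2*k)
B = I*sqrt(4791) (B = sqrt((-2 - 23) - 4766) = sqrt(-25 - 4766) = sqrt(-4791) = I*sqrt(4791) ≈ 69.217*I)
N(X) = 21 + X (N(X) = 3 + (X + (1 + 17)) = 3 + (X + 18) = 3 + (18 + X) = 21 + X)
1/(B + N(o(-12))) = 1/(I*sqrt(4791) + (21 + (-8 + 2*(-12)))) = 1/(I*sqrt(4791) + (21 + (-8 - 24))) = 1/(I*sqrt(4791) + (21 - 32)) = 1/(I*sqrt(4791) - 11) = 1/(-11 + I*sqrt(4791))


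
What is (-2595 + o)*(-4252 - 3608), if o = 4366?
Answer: -13920060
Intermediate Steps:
(-2595 + o)*(-4252 - 3608) = (-2595 + 4366)*(-4252 - 3608) = 1771*(-7860) = -13920060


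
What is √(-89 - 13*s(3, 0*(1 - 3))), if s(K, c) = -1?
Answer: 2*I*√19 ≈ 8.7178*I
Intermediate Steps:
√(-89 - 13*s(3, 0*(1 - 3))) = √(-89 - 13*(-1)) = √(-89 + 13) = √(-76) = 2*I*√19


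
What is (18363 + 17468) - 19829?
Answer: 16002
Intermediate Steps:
(18363 + 17468) - 19829 = 35831 - 19829 = 16002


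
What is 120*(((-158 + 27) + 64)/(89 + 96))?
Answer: -1608/37 ≈ -43.459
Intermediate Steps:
120*(((-158 + 27) + 64)/(89 + 96)) = 120*((-131 + 64)/185) = 120*(-67*1/185) = 120*(-67/185) = -1608/37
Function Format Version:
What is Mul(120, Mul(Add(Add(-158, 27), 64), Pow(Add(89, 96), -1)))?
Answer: Rational(-1608, 37) ≈ -43.459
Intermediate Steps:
Mul(120, Mul(Add(Add(-158, 27), 64), Pow(Add(89, 96), -1))) = Mul(120, Mul(Add(-131, 64), Pow(185, -1))) = Mul(120, Mul(-67, Rational(1, 185))) = Mul(120, Rational(-67, 185)) = Rational(-1608, 37)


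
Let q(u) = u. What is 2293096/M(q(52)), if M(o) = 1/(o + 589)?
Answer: 1469874536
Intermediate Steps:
M(o) = 1/(589 + o)
2293096/M(q(52)) = 2293096/(1/(589 + 52)) = 2293096/(1/641) = 2293096*641 = 1469874536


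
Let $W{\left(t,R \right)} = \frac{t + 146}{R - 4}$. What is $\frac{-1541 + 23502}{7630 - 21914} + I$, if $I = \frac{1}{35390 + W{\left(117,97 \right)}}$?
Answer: $- \frac{72284027801}{47016257372} \approx -1.5374$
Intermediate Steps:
$W{\left(t,R \right)} = \frac{146 + t}{-4 + R}$
$I = \frac{93}{3291533}$ ($I = \frac{1}{35390 + \frac{146 + 117}{-4 + 97}} = \frac{1}{35390 + \frac{1}{93} \cdot 263} = \frac{1}{35390 + \frac{263}{93}} = \frac{1}{\frac{3291533}{93}} = \frac{93}{3291533} \approx 2.8254 \cdot 10^{-5}$)
$\frac{-1541 + 23502}{7630 - 21914} + I = \frac{-1541 + 23502}{7630 - 21914} + \frac{93}{3291533} = \frac{21961}{-14284} + \frac{93}{3291533} = 21961 \left(- \frac{1}{14284}\right) + \frac{93}{3291533} = - \frac{21961}{14284} + \frac{93}{3291533} = - \frac{72284027801}{47016257372}$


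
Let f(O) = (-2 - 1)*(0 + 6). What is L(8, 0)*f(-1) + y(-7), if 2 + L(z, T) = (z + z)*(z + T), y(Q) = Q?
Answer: -2275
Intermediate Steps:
f(O) = -18 (f(O) = -3*6 = -18)
L(z, T) = -2 + 2*z*(T + z) (L(z, T) = -2 + (z + z)*(z + T) = -2 + (2*z)*(T + z) = -2 + 2*z*(T + z))
L(8, 0)*f(-1) + y(-7) = (-2 + 2*8**2 + 2*0*8)*(-18) - 7 = (-2 + 2*64 + 0)*(-18) - 7 = (-2 + 128 + 0)*(-18) - 7 = 126*(-18) - 7 = -2268 - 7 = -2275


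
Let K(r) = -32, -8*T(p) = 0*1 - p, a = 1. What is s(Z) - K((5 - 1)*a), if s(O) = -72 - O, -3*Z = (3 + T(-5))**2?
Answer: -7319/192 ≈ -38.120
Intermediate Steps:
T(p) = p/8 (T(p) = -(0*1 - p)/8 = -(0 - p)/8 = -(-1)*p/8 = p/8)
Z = -361/192 (Z = -(3 + (1/8)*(-5))**2/3 = -(3 - 5/8)**2/3 = -(19/8)**2/3 = -1/3*361/64 = -361/192 ≈ -1.8802)
s(Z) - K((5 - 1)*a) = (-72 - 1*(-361/192)) - 1*(-32) = (-72 + 361/192) + 32 = -13463/192 + 32 = -7319/192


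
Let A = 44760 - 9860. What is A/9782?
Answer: 17450/4891 ≈ 3.5678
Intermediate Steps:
A = 34900
A/9782 = 34900/9782 = 34900*(1/9782) = 17450/4891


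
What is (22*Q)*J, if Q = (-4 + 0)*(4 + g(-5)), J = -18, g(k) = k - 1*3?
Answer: -6336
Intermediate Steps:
g(k) = -3 + k (g(k) = k - 3 = -3 + k)
Q = 16 (Q = (-4 + 0)*(4 + (-3 - 5)) = -4*(4 - 8) = -4*(-4) = 16)
(22*Q)*J = (22*16)*(-18) = 352*(-18) = -6336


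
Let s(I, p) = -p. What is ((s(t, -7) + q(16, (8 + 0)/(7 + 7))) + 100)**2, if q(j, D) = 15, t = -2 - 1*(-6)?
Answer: 14884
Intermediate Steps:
t = 4 (t = -2 + 6 = 4)
((s(t, -7) + q(16, (8 + 0)/(7 + 7))) + 100)**2 = ((-1*(-7) + 15) + 100)**2 = ((7 + 15) + 100)**2 = (22 + 100)**2 = 122**2 = 14884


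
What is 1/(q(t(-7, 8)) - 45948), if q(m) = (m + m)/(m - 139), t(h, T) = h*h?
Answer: -45/2067709 ≈ -2.1763e-5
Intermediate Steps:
t(h, T) = h²
q(m) = 2*m/(-139 + m) (q(m) = (2*m)/(-139 + m) = 2*m/(-139 + m))
1/(q(t(-7, 8)) - 45948) = 1/(2*(-7)²/(-139 + (-7)²) - 45948) = 1/(2*49/(-139 + 49) - 45948) = 1/(2*49/(-90) - 45948) = 1/(2*49*(-1/90) - 45948) = 1/(-49/45 - 45948) = 1/(-2067709/45) = -45/2067709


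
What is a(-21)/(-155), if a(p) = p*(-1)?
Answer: -21/155 ≈ -0.13548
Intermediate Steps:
a(p) = -p
a(-21)/(-155) = -1*(-21)/(-155) = 21*(-1/155) = -21/155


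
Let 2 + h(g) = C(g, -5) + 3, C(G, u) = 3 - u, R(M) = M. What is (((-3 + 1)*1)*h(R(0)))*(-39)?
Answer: 702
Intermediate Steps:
h(g) = 9 (h(g) = -2 + ((3 - 1*(-5)) + 3) = -2 + ((3 + 5) + 3) = -2 + (8 + 3) = -2 + 11 = 9)
(((-3 + 1)*1)*h(R(0)))*(-39) = (((-3 + 1)*1)*9)*(-39) = (-2*1*9)*(-39) = -2*9*(-39) = -18*(-39) = 702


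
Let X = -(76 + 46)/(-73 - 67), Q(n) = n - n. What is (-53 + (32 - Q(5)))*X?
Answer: -183/10 ≈ -18.300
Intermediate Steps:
Q(n) = 0
X = 61/70 (X = -122/(-140) = -122*(-1)/140 = -1*(-61/70) = 61/70 ≈ 0.87143)
(-53 + (32 - Q(5)))*X = (-53 + (32 - 1*0))*(61/70) = (-53 + (32 + 0))*(61/70) = (-53 + 32)*(61/70) = -21*61/70 = -183/10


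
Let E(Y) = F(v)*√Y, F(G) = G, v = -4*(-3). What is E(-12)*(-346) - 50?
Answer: -50 - 8304*I*√3 ≈ -50.0 - 14383.0*I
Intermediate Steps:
v = 12
E(Y) = 12*√Y
E(-12)*(-346) - 50 = (12*√(-12))*(-346) - 50 = (12*(2*I*√3))*(-346) - 50 = (24*I*√3)*(-346) - 50 = -8304*I*√3 - 50 = -50 - 8304*I*√3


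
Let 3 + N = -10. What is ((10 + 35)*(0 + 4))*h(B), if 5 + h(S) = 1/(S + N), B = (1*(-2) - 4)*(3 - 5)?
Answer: -1080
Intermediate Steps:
B = 12 (B = (-2 - 4)*(-2) = -6*(-2) = 12)
N = -13 (N = -3 - 10 = -13)
h(S) = -5 + 1/(-13 + S) (h(S) = -5 + 1/(S - 13) = -5 + 1/(-13 + S))
((10 + 35)*(0 + 4))*h(B) = ((10 + 35)*(0 + 4))*((66 - 5*12)/(-13 + 12)) = (45*4)*((66 - 60)/(-1)) = 180*(-1*6) = 180*(-6) = -1080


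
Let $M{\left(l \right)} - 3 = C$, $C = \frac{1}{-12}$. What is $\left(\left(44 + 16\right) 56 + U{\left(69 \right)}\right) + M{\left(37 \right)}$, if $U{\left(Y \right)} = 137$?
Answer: $\frac{41999}{12} \approx 3499.9$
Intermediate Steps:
$C = - \frac{1}{12} \approx -0.083333$
$M{\left(l \right)} = \frac{35}{12}$ ($M{\left(l \right)} = 3 - \frac{1}{12} = \frac{35}{12}$)
$\left(\left(44 + 16\right) 56 + U{\left(69 \right)}\right) + M{\left(37 \right)} = \left(\left(44 + 16\right) 56 + 137\right) + \frac{35}{12} = \left(60 \cdot 56 + 137\right) + \frac{35}{12} = \left(3360 + 137\right) + \frac{35}{12} = 3497 + \frac{35}{12} = \frac{41999}{12}$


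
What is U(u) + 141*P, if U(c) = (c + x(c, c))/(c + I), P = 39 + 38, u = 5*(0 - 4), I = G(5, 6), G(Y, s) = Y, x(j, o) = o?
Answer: 32579/3 ≈ 10860.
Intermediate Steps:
I = 5
u = -20 (u = 5*(-4) = -20)
P = 77
U(c) = 2*c/(5 + c) (U(c) = (c + c)/(c + 5) = (2*c)/(5 + c) = 2*c/(5 + c))
U(u) + 141*P = 2*(-20)/(5 - 20) + 141*77 = 2*(-20)/(-15) + 10857 = 2*(-20)*(-1/15) + 10857 = 8/3 + 10857 = 32579/3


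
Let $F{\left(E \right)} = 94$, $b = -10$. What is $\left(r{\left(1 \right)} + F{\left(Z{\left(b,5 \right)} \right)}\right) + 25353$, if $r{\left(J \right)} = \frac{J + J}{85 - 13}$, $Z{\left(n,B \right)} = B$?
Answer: $\frac{916093}{36} \approx 25447.0$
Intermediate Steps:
$r{\left(J \right)} = \frac{J}{36}$ ($r{\left(J \right)} = \frac{2 J}{72} = 2 J \frac{1}{72} = \frac{J}{36}$)
$\left(r{\left(1 \right)} + F{\left(Z{\left(b,5 \right)} \right)}\right) + 25353 = \left(\frac{1}{36} \cdot 1 + 94\right) + 25353 = \left(\frac{1}{36} + 94\right) + 25353 = \frac{3385}{36} + 25353 = \frac{916093}{36}$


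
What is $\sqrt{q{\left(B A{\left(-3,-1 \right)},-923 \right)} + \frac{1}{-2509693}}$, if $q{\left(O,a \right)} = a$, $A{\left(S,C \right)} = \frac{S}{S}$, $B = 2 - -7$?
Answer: $\frac{12 i \sqrt{40372013314455}}{2509693} \approx 30.381 i$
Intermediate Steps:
$B = 9$ ($B = 2 + 7 = 9$)
$A{\left(S,C \right)} = 1$
$\sqrt{q{\left(B A{\left(-3,-1 \right)},-923 \right)} + \frac{1}{-2509693}} = \sqrt{-923 + \frac{1}{-2509693}} = \sqrt{-923 - \frac{1}{2509693}} = \sqrt{- \frac{2316446640}{2509693}} = \frac{12 i \sqrt{40372013314455}}{2509693}$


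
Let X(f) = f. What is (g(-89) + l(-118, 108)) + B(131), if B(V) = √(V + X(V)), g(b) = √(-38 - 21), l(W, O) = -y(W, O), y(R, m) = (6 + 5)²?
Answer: -121 + √262 + I*√59 ≈ -104.81 + 7.6811*I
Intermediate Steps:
y(R, m) = 121 (y(R, m) = 11² = 121)
l(W, O) = -121 (l(W, O) = -1*121 = -121)
g(b) = I*√59 (g(b) = √(-59) = I*√59)
B(V) = √2*√V (B(V) = √(V + V) = √(2*V) = √2*√V)
(g(-89) + l(-118, 108)) + B(131) = (I*√59 - 121) + √2*√131 = (-121 + I*√59) + √262 = -121 + √262 + I*√59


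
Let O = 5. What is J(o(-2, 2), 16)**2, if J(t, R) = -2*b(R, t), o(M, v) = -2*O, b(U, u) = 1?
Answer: 4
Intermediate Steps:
o(M, v) = -10 (o(M, v) = -2*5 = -10)
J(t, R) = -2 (J(t, R) = -2*1 = -2)
J(o(-2, 2), 16)**2 = (-2)**2 = 4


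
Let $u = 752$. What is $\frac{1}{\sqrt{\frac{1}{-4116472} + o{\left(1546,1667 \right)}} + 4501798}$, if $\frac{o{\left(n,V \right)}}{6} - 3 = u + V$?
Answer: $\frac{18531525416656}{83425183997830576385} - \frac{2 \sqrt{61562426492377154}}{83425183997830576385} \approx 2.2213 \cdot 10^{-7}$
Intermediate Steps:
$o{\left(n,V \right)} = 4530 + 6 V$ ($o{\left(n,V \right)} = 18 + 6 \left(752 + V\right) = 18 + \left(4512 + 6 V\right) = 4530 + 6 V$)
$\frac{1}{\sqrt{\frac{1}{-4116472} + o{\left(1546,1667 \right)}} + 4501798} = \frac{1}{\sqrt{\frac{1}{-4116472} + \left(4530 + 6 \cdot 1667\right)} + 4501798} = \frac{1}{\sqrt{- \frac{1}{4116472} + \left(4530 + 10002\right)} + 4501798} = \frac{1}{\sqrt{- \frac{1}{4116472} + 14532} + 4501798} = \frac{1}{\sqrt{\frac{59820571103}{4116472}} + 4501798} = \frac{1}{\frac{\sqrt{61562426492377154}}{2058236} + 4501798} = \frac{1}{4501798 + \frac{\sqrt{61562426492377154}}{2058236}}$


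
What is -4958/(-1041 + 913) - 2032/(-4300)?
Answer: 2697437/68800 ≈ 39.207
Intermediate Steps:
-4958/(-1041 + 913) - 2032/(-4300) = -4958/(-128) - 2032*(-1/4300) = -4958*(-1/128) + 508/1075 = 2479/64 + 508/1075 = 2697437/68800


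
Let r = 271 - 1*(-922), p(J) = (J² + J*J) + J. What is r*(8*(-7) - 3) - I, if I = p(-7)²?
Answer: -78668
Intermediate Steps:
p(J) = J + 2*J² (p(J) = (J² + J²) + J = 2*J² + J = J + 2*J²)
r = 1193 (r = 271 + 922 = 1193)
I = 8281 (I = (-7*(1 + 2*(-7)))² = (-7*(1 - 14))² = (-7*(-13))² = 91² = 8281)
r*(8*(-7) - 3) - I = 1193*(8*(-7) - 3) - 1*8281 = 1193*(-56 - 3) - 8281 = 1193*(-59) - 8281 = -70387 - 8281 = -78668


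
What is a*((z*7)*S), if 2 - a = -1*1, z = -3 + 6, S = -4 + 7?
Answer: 189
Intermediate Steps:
S = 3
z = 3
a = 3 (a = 2 - (-1) = 2 - 1*(-1) = 2 + 1 = 3)
a*((z*7)*S) = 3*((3*7)*3) = 3*(21*3) = 3*63 = 189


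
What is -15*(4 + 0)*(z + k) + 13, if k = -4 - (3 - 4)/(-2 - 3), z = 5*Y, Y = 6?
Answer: -1535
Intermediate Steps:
z = 30 (z = 5*6 = 30)
k = -21/5 (k = -4 - (-1)/(-5) = -4 - (-1)*(-1)/5 = -4 - 1*1/5 = -4 - 1/5 = -21/5 ≈ -4.2000)
-15*(4 + 0)*(z + k) + 13 = -15*(4 + 0)*(30 - 21/5) + 13 = -60*129/5 + 13 = -15*516/5 + 13 = -1548 + 13 = -1535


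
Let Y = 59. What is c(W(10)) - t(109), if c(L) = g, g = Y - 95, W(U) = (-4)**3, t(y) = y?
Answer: -145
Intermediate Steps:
W(U) = -64
g = -36 (g = 59 - 95 = -36)
c(L) = -36
c(W(10)) - t(109) = -36 - 1*109 = -36 - 109 = -145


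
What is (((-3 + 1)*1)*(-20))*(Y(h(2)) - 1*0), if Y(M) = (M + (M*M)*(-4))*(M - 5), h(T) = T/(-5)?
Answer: 5616/25 ≈ 224.64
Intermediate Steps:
h(T) = -T/5 (h(T) = T*(-⅕) = -T/5)
Y(M) = (-5 + M)*(M - 4*M²) (Y(M) = (M + M²*(-4))*(-5 + M) = (M - 4*M²)*(-5 + M) = (-5 + M)*(M - 4*M²))
(((-3 + 1)*1)*(-20))*(Y(h(2)) - 1*0) = (((-3 + 1)*1)*(-20))*((-⅕*2)*(-5 - 4*(-⅕*2)² + 21*(-⅕*2)) - 1*0) = (-2*1*(-20))*(-2*(-5 - 4*(-⅖)² + 21*(-⅖))/5 + 0) = (-2*(-20))*(-2*(-5 - 4*4/25 - 42/5)/5 + 0) = 40*(-2*(-5 - 16/25 - 42/5)/5 + 0) = 40*(-⅖*(-351/25) + 0) = 40*(702/125 + 0) = 40*(702/125) = 5616/25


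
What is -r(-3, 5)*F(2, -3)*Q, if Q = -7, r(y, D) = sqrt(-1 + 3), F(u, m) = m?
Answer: -21*sqrt(2) ≈ -29.698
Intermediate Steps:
r(y, D) = sqrt(2)
-r(-3, 5)*F(2, -3)*Q = -sqrt(2)*(-3)*(-7) = -(-3*sqrt(2))*(-7) = -21*sqrt(2)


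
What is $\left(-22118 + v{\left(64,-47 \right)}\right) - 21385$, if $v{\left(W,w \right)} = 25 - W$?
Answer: $-43542$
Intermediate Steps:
$\left(-22118 + v{\left(64,-47 \right)}\right) - 21385 = \left(-22118 + \left(25 - 64\right)\right) - 21385 = \left(-22118 - 39\right) - 21385 = -22157 - 21385 = -43542$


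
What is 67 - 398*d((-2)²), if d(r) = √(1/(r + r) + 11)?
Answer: 67 - 199*√178/2 ≈ -1260.5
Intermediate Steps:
d(r) = √(11 + 1/(2*r)) (d(r) = √(1/(2*r) + 11) = √(11 + 1/(2*r)))
67 - 398*d((-2)²) = 67 - 199*√(44 + 2/((-2)²)) = 67 - 199*√(44 + 2/4) = 67 - 199*√(44 + 2*(¼)) = 67 - 199*√(44 + ½) = 67 - 199*√(89/2) = 67 - 199*√178/2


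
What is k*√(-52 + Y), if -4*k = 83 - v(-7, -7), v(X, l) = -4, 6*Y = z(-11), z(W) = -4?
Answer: -29*I*√474/4 ≈ -157.84*I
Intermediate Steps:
Y = -⅔ (Y = (⅙)*(-4) = -⅔ ≈ -0.66667)
k = -87/4 (k = -(83 - 1*(-4))/4 = -(83 + 4)/4 = -¼*87 = -87/4 ≈ -21.750)
k*√(-52 + Y) = -87*√(-52 - ⅔)/4 = -29*I*√474/4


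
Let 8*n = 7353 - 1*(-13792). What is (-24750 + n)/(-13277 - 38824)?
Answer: 25265/59544 ≈ 0.42431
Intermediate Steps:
n = 21145/8 (n = (7353 - 1*(-13792))/8 = (7353 + 13792)/8 = (⅛)*21145 = 21145/8 ≈ 2643.1)
(-24750 + n)/(-13277 - 38824) = (-24750 + 21145/8)/(-13277 - 38824) = -176855/8/(-52101) = -176855/8*(-1/52101) = 25265/59544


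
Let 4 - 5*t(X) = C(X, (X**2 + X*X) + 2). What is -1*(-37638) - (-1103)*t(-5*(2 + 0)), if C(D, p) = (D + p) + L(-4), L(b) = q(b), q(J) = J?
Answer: -14762/5 ≈ -2952.4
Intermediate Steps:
L(b) = b
C(D, p) = -4 + D + p (C(D, p) = (D + p) - 4 = -4 + D + p)
t(X) = 6/5 - 2*X**2/5 - X/5 (t(X) = 4/5 - (-4 + X + ((X**2 + X*X) + 2))/5 = 4/5 - (-4 + X + ((X**2 + X**2) + 2))/5 = 4/5 - (-4 + X + (2*X**2 + 2))/5 = 4/5 - (-4 + X + (2 + 2*X**2))/5 = 4/5 - (-2 + X + 2*X**2)/5 = 4/5 + (2/5 - 2*X**2/5 - X/5) = 6/5 - 2*X**2/5 - X/5)
-1*(-37638) - (-1103)*t(-5*(2 + 0)) = -1*(-37638) - (-1103)*(6/5 - 2*25*(2 + 0)**2/5 - (-1)*(2 + 0)) = 37638 - (-1103)*(6/5 - 2*(-5*2)**2/5 - (-1)*2) = 37638 - (-1103)*(6/5 - 2/5*(-10)**2 - 1/5*(-10)) = 37638 - (-1103)*(6/5 - 2/5*100 + 2) = 37638 - (-1103)*(6/5 - 40 + 2) = 37638 - (-1103)*(-184)/5 = 37638 - 1*202952/5 = 37638 - 202952/5 = -14762/5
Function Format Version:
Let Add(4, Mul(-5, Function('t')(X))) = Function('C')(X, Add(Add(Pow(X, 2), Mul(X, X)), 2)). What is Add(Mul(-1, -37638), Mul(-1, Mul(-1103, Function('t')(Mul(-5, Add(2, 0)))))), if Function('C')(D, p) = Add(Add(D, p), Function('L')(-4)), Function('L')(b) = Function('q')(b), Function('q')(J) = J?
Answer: Rational(-14762, 5) ≈ -2952.4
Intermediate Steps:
Function('L')(b) = b
Function('C')(D, p) = Add(-4, D, p) (Function('C')(D, p) = Add(Add(D, p), -4) = Add(-4, D, p))
Function('t')(X) = Add(Rational(6, 5), Mul(Rational(-2, 5), Pow(X, 2)), Mul(Rational(-1, 5), X)) (Function('t')(X) = Add(Rational(4, 5), Mul(Rational(-1, 5), Add(-4, X, Add(Add(Pow(X, 2), Mul(X, X)), 2)))) = Add(Rational(4, 5), Mul(Rational(-1, 5), Add(-4, X, Add(Add(Pow(X, 2), Pow(X, 2)), 2)))) = Add(Rational(4, 5), Mul(Rational(-1, 5), Add(-4, X, Add(Mul(2, Pow(X, 2)), 2)))) = Add(Rational(4, 5), Mul(Rational(-1, 5), Add(-4, X, Add(2, Mul(2, Pow(X, 2)))))) = Add(Rational(4, 5), Mul(Rational(-1, 5), Add(-2, X, Mul(2, Pow(X, 2))))) = Add(Rational(4, 5), Add(Rational(2, 5), Mul(Rational(-2, 5), Pow(X, 2)), Mul(Rational(-1, 5), X))) = Add(Rational(6, 5), Mul(Rational(-2, 5), Pow(X, 2)), Mul(Rational(-1, 5), X)))
Add(Mul(-1, -37638), Mul(-1, Mul(-1103, Function('t')(Mul(-5, Add(2, 0)))))) = Add(Mul(-1, -37638), Mul(-1, Mul(-1103, Add(Rational(6, 5), Mul(Rational(-2, 5), Pow(Mul(-5, Add(2, 0)), 2)), Mul(Rational(-1, 5), Mul(-5, Add(2, 0))))))) = Add(37638, Mul(-1, Mul(-1103, Add(Rational(6, 5), Mul(Rational(-2, 5), Pow(Mul(-5, 2), 2)), Mul(Rational(-1, 5), Mul(-5, 2)))))) = Add(37638, Mul(-1, Mul(-1103, Add(Rational(6, 5), Mul(Rational(-2, 5), Pow(-10, 2)), Mul(Rational(-1, 5), -10))))) = Add(37638, Mul(-1, Mul(-1103, Add(Rational(6, 5), Mul(Rational(-2, 5), 100), 2)))) = Add(37638, Mul(-1, Mul(-1103, Add(Rational(6, 5), -40, 2)))) = Add(37638, Mul(-1, Mul(-1103, Rational(-184, 5)))) = Add(37638, Mul(-1, Rational(202952, 5))) = Add(37638, Rational(-202952, 5)) = Rational(-14762, 5)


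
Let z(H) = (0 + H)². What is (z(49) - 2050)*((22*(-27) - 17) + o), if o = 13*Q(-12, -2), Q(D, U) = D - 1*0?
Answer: -269217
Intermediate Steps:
Q(D, U) = D (Q(D, U) = D + 0 = D)
o = -156 (o = 13*(-12) = -156)
z(H) = H²
(z(49) - 2050)*((22*(-27) - 17) + o) = (49² - 2050)*((22*(-27) - 17) - 156) = (2401 - 2050)*((-594 - 17) - 156) = 351*(-611 - 156) = 351*(-767) = -269217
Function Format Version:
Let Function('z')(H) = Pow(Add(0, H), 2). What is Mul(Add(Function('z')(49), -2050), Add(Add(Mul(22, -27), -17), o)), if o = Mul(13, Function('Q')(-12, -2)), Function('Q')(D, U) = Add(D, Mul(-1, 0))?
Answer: -269217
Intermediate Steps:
Function('Q')(D, U) = D (Function('Q')(D, U) = Add(D, 0) = D)
o = -156 (o = Mul(13, -12) = -156)
Function('z')(H) = Pow(H, 2)
Mul(Add(Function('z')(49), -2050), Add(Add(Mul(22, -27), -17), o)) = Mul(Add(Pow(49, 2), -2050), Add(Add(Mul(22, -27), -17), -156)) = Mul(Add(2401, -2050), Add(Add(-594, -17), -156)) = Mul(351, Add(-611, -156)) = Mul(351, -767) = -269217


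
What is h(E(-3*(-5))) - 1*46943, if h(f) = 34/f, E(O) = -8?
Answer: -187789/4 ≈ -46947.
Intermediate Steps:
h(E(-3*(-5))) - 1*46943 = 34/(-8) - 1*46943 = 34*(-⅛) - 46943 = -17/4 - 46943 = -187789/4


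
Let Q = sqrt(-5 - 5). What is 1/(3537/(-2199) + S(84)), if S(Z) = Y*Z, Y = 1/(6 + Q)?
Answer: 12835563/165774023 + 7522046*I*sqrt(10)/497322069 ≈ 0.077428 + 0.04783*I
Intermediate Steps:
Q = I*sqrt(10) (Q = sqrt(-10) = I*sqrt(10) ≈ 3.1623*I)
Y = 1/(6 + I*sqrt(10)) ≈ 0.13043 - 0.068745*I
S(Z) = Z*(3/23 - I*sqrt(10)/46) (S(Z) = (3/23 - I*sqrt(10)/46)*Z = Z*(3/23 - I*sqrt(10)/46))
1/(3537/(-2199) + S(84)) = 1/(3537/(-2199) + ((3/23)*84 - 1/46*I*84*sqrt(10))) = 1/(3537*(-1/2199) + (252/23 - 42*I*sqrt(10)/23)) = 1/(-1179/733 + (252/23 - 42*I*sqrt(10)/23)) = 1/(157599/16859 - 42*I*sqrt(10)/23)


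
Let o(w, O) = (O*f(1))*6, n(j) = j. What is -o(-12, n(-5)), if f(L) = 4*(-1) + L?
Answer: -90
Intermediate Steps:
f(L) = -4 + L
o(w, O) = -18*O (o(w, O) = (O*(-4 + 1))*6 = (O*(-3))*6 = -3*O*6 = -18*O)
-o(-12, n(-5)) = -(-18)*(-5) = -1*90 = -90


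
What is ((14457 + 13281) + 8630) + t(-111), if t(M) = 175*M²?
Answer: 2192543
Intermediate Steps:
((14457 + 13281) + 8630) + t(-111) = ((14457 + 13281) + 8630) + 175*(-111)² = (27738 + 8630) + 175*12321 = 36368 + 2156175 = 2192543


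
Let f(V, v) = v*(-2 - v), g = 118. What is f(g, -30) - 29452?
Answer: -30292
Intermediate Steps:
f(g, -30) - 29452 = -1*(-30)*(2 - 30) - 29452 = -1*(-30)*(-28) - 29452 = -840 - 29452 = -30292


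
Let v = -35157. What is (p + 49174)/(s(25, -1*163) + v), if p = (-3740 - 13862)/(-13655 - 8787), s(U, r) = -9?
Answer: -183930085/131532562 ≈ -1.3984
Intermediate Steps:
p = 8801/11221 (p = -17602/(-22442) = -17602*(-1/22442) = 8801/11221 ≈ 0.78433)
(p + 49174)/(s(25, -1*163) + v) = (8801/11221 + 49174)/(-9 - 35157) = (551790255/11221)/(-35166) = (551790255/11221)*(-1/35166) = -183930085/131532562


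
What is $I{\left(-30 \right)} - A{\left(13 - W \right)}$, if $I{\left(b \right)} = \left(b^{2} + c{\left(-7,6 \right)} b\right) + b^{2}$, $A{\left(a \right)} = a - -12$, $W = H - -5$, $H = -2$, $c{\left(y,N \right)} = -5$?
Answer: $1928$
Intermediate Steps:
$W = 3$ ($W = -2 - -5 = -2 + 5 = 3$)
$A{\left(a \right)} = 12 + a$ ($A{\left(a \right)} = a + 12 = 12 + a$)
$I{\left(b \right)} = - 5 b + 2 b^{2}$ ($I{\left(b \right)} = \left(b^{2} - 5 b\right) + b^{2} = - 5 b + 2 b^{2}$)
$I{\left(-30 \right)} - A{\left(13 - W \right)} = - 30 \left(-5 + 2 \left(-30\right)\right) - \left(12 + \left(13 - 3\right)\right) = - 30 \left(-5 - 60\right) - \left(12 + \left(13 - 3\right)\right) = \left(-30\right) \left(-65\right) - \left(12 + 10\right) = 1950 - 22 = 1928$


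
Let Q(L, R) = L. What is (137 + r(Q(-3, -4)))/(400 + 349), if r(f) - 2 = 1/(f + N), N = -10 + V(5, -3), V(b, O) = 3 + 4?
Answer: 119/642 ≈ 0.18536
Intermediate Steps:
V(b, O) = 7
N = -3 (N = -10 + 7 = -3)
r(f) = 2 + 1/(-3 + f) (r(f) = 2 + 1/(f - 3) = 2 + 1/(-3 + f))
(137 + r(Q(-3, -4)))/(400 + 349) = (137 + (-5 + 2*(-3))/(-3 - 3))/(400 + 349) = (137 + (-5 - 6)/(-6))/749 = (137 - ⅙*(-11))*(1/749) = (137 + 11/6)*(1/749) = (833/6)*(1/749) = 119/642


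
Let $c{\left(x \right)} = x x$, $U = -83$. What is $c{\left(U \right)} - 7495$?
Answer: $-606$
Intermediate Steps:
$c{\left(x \right)} = x^{2}$
$c{\left(U \right)} - 7495 = \left(-83\right)^{2} - 7495 = 6889 - 7495 = -606$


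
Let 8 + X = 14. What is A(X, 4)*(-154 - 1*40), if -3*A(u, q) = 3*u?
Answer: 1164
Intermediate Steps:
X = 6 (X = -8 + 14 = 6)
A(u, q) = -u
A(X, 4)*(-154 - 1*40) = (-1*6)*(-154 - 1*40) = -6*(-154 - 40) = -6*(-194) = 1164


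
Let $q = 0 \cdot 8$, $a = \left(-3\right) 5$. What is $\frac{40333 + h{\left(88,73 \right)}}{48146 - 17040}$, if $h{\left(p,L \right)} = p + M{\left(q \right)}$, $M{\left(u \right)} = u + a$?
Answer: $\frac{20203}{15553} \approx 1.299$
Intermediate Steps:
$a = -15$
$q = 0$
$M{\left(u \right)} = -15 + u$ ($M{\left(u \right)} = u - 15 = -15 + u$)
$h{\left(p,L \right)} = -15 + p$ ($h{\left(p,L \right)} = p + \left(-15 + 0\right) = p - 15 = -15 + p$)
$\frac{40333 + h{\left(88,73 \right)}}{48146 - 17040} = \frac{40333 + \left(-15 + 88\right)}{48146 - 17040} = \frac{40333 + 73}{31106} = 40406 \cdot \frac{1}{31106} = \frac{20203}{15553}$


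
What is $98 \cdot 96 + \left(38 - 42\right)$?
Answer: $9404$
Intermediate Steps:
$98 \cdot 96 + \left(38 - 42\right) = 9408 - 4 = 9404$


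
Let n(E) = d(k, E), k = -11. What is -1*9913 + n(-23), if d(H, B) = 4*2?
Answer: -9905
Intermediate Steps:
d(H, B) = 8
n(E) = 8
-1*9913 + n(-23) = -1*9913 + 8 = -9913 + 8 = -9905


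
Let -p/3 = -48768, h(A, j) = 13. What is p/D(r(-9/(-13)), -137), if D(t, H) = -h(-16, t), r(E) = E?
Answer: -146304/13 ≈ -11254.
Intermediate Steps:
p = 146304 (p = -3*(-48768) = 146304)
D(t, H) = -13 (D(t, H) = -1*13 = -13)
p/D(r(-9/(-13)), -137) = 146304/(-13) = 146304*(-1/13) = -146304/13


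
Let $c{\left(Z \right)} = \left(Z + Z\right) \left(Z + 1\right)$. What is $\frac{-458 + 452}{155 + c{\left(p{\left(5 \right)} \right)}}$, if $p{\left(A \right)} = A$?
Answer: $- \frac{6}{215} \approx -0.027907$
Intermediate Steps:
$c{\left(Z \right)} = 2 Z \left(1 + Z\right)$
$\frac{-458 + 452}{155 + c{\left(p{\left(5 \right)} \right)}} = \frac{-458 + 452}{155 + 2 \cdot 5 \left(1 + 5\right)} = - \frac{6}{155 + 2 \cdot 5 \cdot 6} = - \frac{6}{155 + 60} = - \frac{6}{215}$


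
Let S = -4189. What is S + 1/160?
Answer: -670239/160 ≈ -4189.0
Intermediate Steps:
S + 1/160 = -4189 + 1/160 = -670239/160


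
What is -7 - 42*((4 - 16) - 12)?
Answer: 1001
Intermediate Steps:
-7 - 42*((4 - 16) - 12) = -7 - 42*(-12 - 12) = -7 - 42*(-24) = -7 + 1008 = 1001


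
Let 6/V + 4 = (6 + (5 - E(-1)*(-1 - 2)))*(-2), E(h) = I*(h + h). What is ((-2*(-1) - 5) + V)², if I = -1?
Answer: 3600/361 ≈ 9.9723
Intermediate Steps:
E(h) = -2*h (E(h) = -(h + h) = -2*h)
V = -3/19 (V = 6/(-4 + (6 + (5 - (-2*(-1))*(-1 - 2)))*(-2)) = 6/(-4 + (6 + (5 - 2*(-3)))*(-2)) = 6/(-4 + (6 + (5 - 1*(-6)))*(-2)) = 6/(-4 + (6 + (5 + 6))*(-2)) = 6/(-4 + (6 + 11)*(-2)) = 6/(-4 + 17*(-2)) = 6/(-4 - 34) = 6/(-38) = 6*(-1/38) = -3/19 ≈ -0.15789)
((-2*(-1) - 5) + V)² = ((-2*(-1) - 5) - 3/19)² = ((2 - 5) - 3/19)² = (-3 - 3/19)² = (-60/19)² = 3600/361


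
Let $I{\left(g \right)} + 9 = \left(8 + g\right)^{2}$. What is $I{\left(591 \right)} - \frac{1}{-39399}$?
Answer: $\frac{14136046009}{39399} \approx 3.5879 \cdot 10^{5}$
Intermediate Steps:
$I{\left(g \right)} = -9 + \left(8 + g\right)^{2}$
$I{\left(591 \right)} - \frac{1}{-39399} = \left(-9 + \left(8 + 591\right)^{2}\right) - \frac{1}{-39399} = \left(-9 + 599^{2}\right) - - \frac{1}{39399} = \left(-9 + 358801\right) + \frac{1}{39399} = 358792 + \frac{1}{39399} = \frac{14136046009}{39399}$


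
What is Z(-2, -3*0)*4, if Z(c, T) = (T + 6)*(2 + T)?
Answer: 48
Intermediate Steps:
Z(c, T) = (2 + T)*(6 + T) (Z(c, T) = (6 + T)*(2 + T) = (2 + T)*(6 + T))
Z(-2, -3*0)*4 = (12 + (-3*0)² + 8*(-3*0))*4 = (12 + 0² + 8*0)*4 = (12 + 0 + 0)*4 = 12*4 = 48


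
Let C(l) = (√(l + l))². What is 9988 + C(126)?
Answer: 10240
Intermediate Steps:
C(l) = 2*l (C(l) = (√(2*l))² = (√2*√l)² = 2*l)
9988 + C(126) = 9988 + 2*126 = 9988 + 252 = 10240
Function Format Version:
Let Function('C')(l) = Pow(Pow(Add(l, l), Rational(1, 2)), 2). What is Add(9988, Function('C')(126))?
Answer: 10240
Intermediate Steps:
Function('C')(l) = Mul(2, l) (Function('C')(l) = Pow(Pow(Mul(2, l), Rational(1, 2)), 2) = Pow(Mul(Pow(2, Rational(1, 2)), Pow(l, Rational(1, 2))), 2) = Mul(2, l))
Add(9988, Function('C')(126)) = Add(9988, Mul(2, 126)) = Add(9988, 252) = 10240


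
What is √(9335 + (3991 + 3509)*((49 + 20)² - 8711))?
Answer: I*√29615665 ≈ 5442.0*I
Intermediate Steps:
√(9335 + (3991 + 3509)*((49 + 20)² - 8711)) = √(9335 + 7500*(69² - 8711)) = √(9335 + 7500*(4761 - 8711)) = √(9335 + 7500*(-3950)) = √(9335 - 29625000) = √(-29615665) = I*√29615665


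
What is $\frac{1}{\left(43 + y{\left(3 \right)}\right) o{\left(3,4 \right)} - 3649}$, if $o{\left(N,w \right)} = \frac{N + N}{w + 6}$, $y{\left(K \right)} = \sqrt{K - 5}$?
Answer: $- \frac{45290}{164094737} - \frac{15 i \sqrt{2}}{328189474} \approx -0.000276 - 6.4637 \cdot 10^{-8} i$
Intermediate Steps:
$y{\left(K \right)} = \sqrt{-5 + K}$
$o{\left(N,w \right)} = \frac{2 N}{6 + w}$
$\frac{1}{\left(43 + y{\left(3 \right)}\right) o{\left(3,4 \right)} - 3649} = \frac{1}{\left(43 + \sqrt{-5 + 3}\right) 2 \cdot 3 \frac{1}{6 + 4} - 3649} = \frac{1}{\left(43 + \sqrt{-2}\right) 2 \cdot 3 \cdot \frac{1}{10} - 3649} = \frac{1}{\left(43 + i \sqrt{2}\right) 2 \cdot 3 \cdot \frac{1}{10} - 3649} = \frac{1}{\left(43 + i \sqrt{2}\right) \frac{3}{5} - 3649} = \frac{1}{\left(\frac{129}{5} + \frac{3 i \sqrt{2}}{5}\right) - 3649} = \frac{1}{- \frac{18116}{5} + \frac{3 i \sqrt{2}}{5}}$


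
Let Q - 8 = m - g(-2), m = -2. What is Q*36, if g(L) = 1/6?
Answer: 210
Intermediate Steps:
g(L) = 1/6
Q = 35/6 (Q = 8 + (-2 - 1*1/6) = 8 + (-2 - 1/6) = 8 - 13/6 = 35/6 ≈ 5.8333)
Q*36 = (35/6)*36 = 210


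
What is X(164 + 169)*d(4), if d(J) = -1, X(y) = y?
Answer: -333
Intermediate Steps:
X(164 + 169)*d(4) = (164 + 169)*(-1) = 333*(-1) = -333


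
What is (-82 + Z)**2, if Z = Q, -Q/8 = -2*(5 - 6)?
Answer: 9604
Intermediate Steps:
Q = -16 (Q = -(-16)*(5 - 6) = -(-16)*(-1) = -8*2 = -16)
Z = -16
(-82 + Z)**2 = (-82 - 16)**2 = (-98)**2 = 9604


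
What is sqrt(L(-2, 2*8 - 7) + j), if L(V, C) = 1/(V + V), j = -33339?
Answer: I*sqrt(133357)/2 ≈ 182.59*I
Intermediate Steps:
L(V, C) = 1/(2*V)
sqrt(L(-2, 2*8 - 7) + j) = sqrt((1/2)/(-2) - 33339) = sqrt((1/2)*(-1/2) - 33339) = sqrt(-1/4 - 33339) = sqrt(-133357/4) = I*sqrt(133357)/2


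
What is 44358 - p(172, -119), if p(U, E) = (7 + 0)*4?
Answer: 44330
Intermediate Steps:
p(U, E) = 28 (p(U, E) = 7*4 = 28)
44358 - p(172, -119) = 44358 - 1*28 = 44358 - 28 = 44330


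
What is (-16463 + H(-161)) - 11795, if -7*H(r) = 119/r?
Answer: -4549521/161 ≈ -28258.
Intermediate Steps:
H(r) = -17/r
(-16463 + H(-161)) - 11795 = (-16463 - 17/(-161)) - 11795 = (-16463 - 17*(-1/161)) - 11795 = (-16463 + 17/161) - 11795 = -2650526/161 - 11795 = -4549521/161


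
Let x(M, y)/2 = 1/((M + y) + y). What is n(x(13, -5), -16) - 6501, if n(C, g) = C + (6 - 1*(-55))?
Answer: -19318/3 ≈ -6439.3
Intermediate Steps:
x(M, y) = 2/(M + 2*y) (x(M, y) = 2/((M + y) + y) = 2/(M + 2*y))
n(C, g) = 61 + C (n(C, g) = C + (6 + 55) = C + 61 = 61 + C)
n(x(13, -5), -16) - 6501 = (61 + 2/(13 + 2*(-5))) - 6501 = (61 + 2/(13 - 10)) - 6501 = (61 + 2/3) - 6501 = (61 + 2*(⅓)) - 6501 = (61 + ⅔) - 6501 = 185/3 - 6501 = -19318/3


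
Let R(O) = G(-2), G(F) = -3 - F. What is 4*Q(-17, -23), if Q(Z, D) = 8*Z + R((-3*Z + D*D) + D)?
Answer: -548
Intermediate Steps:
R(O) = -1 (R(O) = -3 - 1*(-2) = -3 + 2 = -1)
Q(Z, D) = -1 + 8*Z (Q(Z, D) = 8*Z - 1 = -1 + 8*Z)
4*Q(-17, -23) = 4*(-1 + 8*(-17)) = 4*(-1 - 136) = 4*(-137) = -548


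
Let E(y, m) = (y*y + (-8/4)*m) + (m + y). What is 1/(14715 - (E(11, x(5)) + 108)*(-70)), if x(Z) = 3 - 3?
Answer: 1/31515 ≈ 3.1731e-5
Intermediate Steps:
x(Z) = 0
E(y, m) = y + y² - m (E(y, m) = (y² + (-8*¼)*m) + (m + y) = (y² - 2*m) + (m + y) = y + y² - m)
1/(14715 - (E(11, x(5)) + 108)*(-70)) = 1/(14715 - ((11 + 11² - 1*0) + 108)*(-70)) = 1/(14715 - ((11 + 121 + 0) + 108)*(-70)) = 1/(14715 - (132 + 108)*(-70)) = 1/(14715 - 240*(-70)) = 1/(14715 - 1*(-16800)) = 1/(14715 + 16800) = 1/31515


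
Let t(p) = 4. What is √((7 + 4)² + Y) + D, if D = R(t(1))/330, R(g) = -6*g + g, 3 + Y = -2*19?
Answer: -2/33 + 4*√5 ≈ 8.8837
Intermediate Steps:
Y = -41 (Y = -3 - 2*19 = -3 - 38 = -41)
R(g) = -5*g
D = -2/33 (D = -5*4/330 = -20*1/330 = -2/33 ≈ -0.060606)
√((7 + 4)² + Y) + D = √((7 + 4)² - 41) - 2/33 = √(11² - 41) - 2/33 = √(121 - 41) - 2/33 = √80 - 2/33 = 4*√5 - 2/33 = -2/33 + 4*√5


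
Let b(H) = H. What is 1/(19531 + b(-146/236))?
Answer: 118/2304585 ≈ 5.1202e-5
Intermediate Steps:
1/(19531 + b(-146/236)) = 1/(19531 - 146/236) = 1/(19531 - 146*1/236) = 1/(19531 - 73/118) = 1/(2304585/118) = 118/2304585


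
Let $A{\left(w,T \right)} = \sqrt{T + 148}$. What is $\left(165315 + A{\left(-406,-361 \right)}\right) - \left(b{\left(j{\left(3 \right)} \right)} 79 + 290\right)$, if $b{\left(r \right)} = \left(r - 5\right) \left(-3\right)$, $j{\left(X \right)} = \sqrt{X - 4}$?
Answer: $163840 + 237 i + i \sqrt{213} \approx 1.6384 \cdot 10^{5} + 251.59 i$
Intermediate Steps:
$A{\left(w,T \right)} = \sqrt{148 + T}$
$j{\left(X \right)} = \sqrt{-4 + X}$ ($j{\left(X \right)} = \sqrt{X - 4} = \sqrt{-4 + X}$)
$b{\left(r \right)} = 15 - 3 r$ ($b{\left(r \right)} = \left(-5 + r\right) \left(-3\right) = 15 - 3 r$)
$\left(165315 + A{\left(-406,-361 \right)}\right) - \left(b{\left(j{\left(3 \right)} \right)} 79 + 290\right) = \left(165315 + \sqrt{148 - 361}\right) - \left(\left(15 - 3 \sqrt{-4 + 3}\right) 79 + 290\right) = \left(165315 + \sqrt{-213}\right) - \left(\left(15 - 3 \sqrt{-1}\right) 79 + 290\right) = \left(165315 + i \sqrt{213}\right) - \left(\left(15 - 3 i\right) 79 + 290\right) = \left(165315 + i \sqrt{213}\right) - \left(\left(1185 - 237 i\right) + 290\right) = \left(165315 + i \sqrt{213}\right) - \left(1475 - 237 i\right) = 163840 + 237 i + i \sqrt{213}$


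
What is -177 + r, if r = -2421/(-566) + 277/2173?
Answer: -212277871/1229918 ≈ -172.60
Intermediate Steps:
r = 5417615/1229918 (r = -2421*(-1/566) + 277*(1/2173) = 2421/566 + 277/2173 = 5417615/1229918 ≈ 4.4049)
-177 + r = -177 + 5417615/1229918 = -212277871/1229918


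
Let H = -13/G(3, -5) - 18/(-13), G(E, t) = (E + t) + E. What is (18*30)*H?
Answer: -81540/13 ≈ -6272.3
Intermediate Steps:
G(E, t) = t + 2*E
H = -151/13 (H = -13/(-5 + 2*3) - 18/(-13) = -13/(-5 + 6) - 18*(-1/13) = -13/1 + 18/13 = -13*1 + 18/13 = -13 + 18/13 = -151/13 ≈ -11.615)
(18*30)*H = (18*30)*(-151/13) = 540*(-151/13) = -81540/13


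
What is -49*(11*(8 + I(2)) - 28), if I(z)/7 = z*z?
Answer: -18032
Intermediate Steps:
I(z) = 7*z**2 (I(z) = 7*(z*z) = 7*z**2)
-49*(11*(8 + I(2)) - 28) = -49*(11*(8 + 7*2**2) - 28) = -49*(11*(8 + 7*4) - 28) = -49*(11*(8 + 28) - 28) = -49*(11*36 - 28) = -49*(396 - 28) = -49*368 = -18032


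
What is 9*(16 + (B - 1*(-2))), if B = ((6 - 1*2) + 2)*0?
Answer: 162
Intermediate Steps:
B = 0 (B = ((6 - 2) + 2)*0 = (4 + 2)*0 = 6*0 = 0)
9*(16 + (B - 1*(-2))) = 9*(16 + (0 - 1*(-2))) = 9*(16 + (0 + 2)) = 9*(16 + 2) = 9*18 = 162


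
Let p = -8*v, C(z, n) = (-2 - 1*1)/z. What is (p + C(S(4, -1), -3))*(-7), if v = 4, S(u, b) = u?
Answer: 917/4 ≈ 229.25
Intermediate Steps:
C(z, n) = -3/z (C(z, n) = (-2 - 1)/z = -3/z)
p = -32 (p = -8*4 = -32)
(p + C(S(4, -1), -3))*(-7) = (-32 - 3/4)*(-7) = -131/4*(-7) = 917/4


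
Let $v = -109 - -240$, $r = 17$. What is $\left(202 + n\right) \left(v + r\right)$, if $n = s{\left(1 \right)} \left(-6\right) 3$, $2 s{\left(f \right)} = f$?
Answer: $28564$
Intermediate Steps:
$v = 131$ ($v = -109 + 240 = 131$)
$s{\left(f \right)} = \frac{f}{2}$
$n = -9$ ($n = \frac{1}{2} \cdot 1 \left(-6\right) 3 = \frac{1}{2} \left(-6\right) 3 = \left(-3\right) 3 = -9$)
$\left(202 + n\right) \left(v + r\right) = \left(202 - 9\right) \left(131 + 17\right) = 193 \cdot 148 = 28564$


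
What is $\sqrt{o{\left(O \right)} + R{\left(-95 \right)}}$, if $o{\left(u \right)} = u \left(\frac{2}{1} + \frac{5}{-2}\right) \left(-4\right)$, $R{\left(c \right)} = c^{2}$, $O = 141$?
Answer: $\sqrt{9307} \approx 96.473$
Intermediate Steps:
$o{\left(u \right)} = 2 u$ ($o{\left(u \right)} = u \left(2 \cdot 1 + 5 \left(- \frac{1}{2}\right)\right) \left(-4\right) = u \left(2 - \frac{5}{2}\right) \left(-4\right) = u \left(- \frac{1}{2}\right) \left(-4\right) = - \frac{u}{2} \left(-4\right) = 2 u$)
$\sqrt{o{\left(O \right)} + R{\left(-95 \right)}} = \sqrt{2 \cdot 141 + \left(-95\right)^{2}} = \sqrt{282 + 9025} = \sqrt{9307}$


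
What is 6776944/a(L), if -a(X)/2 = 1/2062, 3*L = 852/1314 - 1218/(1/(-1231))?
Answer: -6987029264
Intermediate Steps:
L = 328359544/657 (L = (852/1314 - 1218/(1/(-1231)))/3 = (852*(1/1314) - 1218/(-1/1231))/3 = (142/219 - 1218*(-1231))/3 = (142/219 + 1499358)/3 = (1/3)*(328359544/219) = 328359544/657 ≈ 4.9979e+5)
a(X) = -1/1031 (a(X) = -2/2062 = -2*1/2062 = -1/1031)
6776944/a(L) = 6776944/(-1/1031) = 6776944*(-1031) = -6987029264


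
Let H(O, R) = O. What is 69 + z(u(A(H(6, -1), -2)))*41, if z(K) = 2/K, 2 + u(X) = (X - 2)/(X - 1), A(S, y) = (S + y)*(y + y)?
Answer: -145/8 ≈ -18.125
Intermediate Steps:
A(S, y) = 2*y*(S + y) (A(S, y) = (S + y)*(2*y) = 2*y*(S + y))
u(X) = -2 + (-2 + X)/(-1 + X) (u(X) = -2 + (X - 2)/(X - 1) = -2 + (-2 + X)/(-1 + X))
69 + z(u(A(H(6, -1), -2)))*41 = 69 + (2/((-2*(-2)*(6 - 2)/(-1 + 2*(-2)*(6 - 2)))))*41 = 69 + (2/((-2*(-2)*4/(-1 + 2*(-2)*4))))*41 = 69 + (2/((-1*(-16)/(-1 - 16))))*41 = 69 + (2/((-1*(-16)/(-17))))*41 = 69 + (2/((-1*(-16)*(-1/17))))*41 = 69 + (2/(-16/17))*41 = 69 + (2*(-17/16))*41 = 69 - 17/8*41 = 69 - 697/8 = -145/8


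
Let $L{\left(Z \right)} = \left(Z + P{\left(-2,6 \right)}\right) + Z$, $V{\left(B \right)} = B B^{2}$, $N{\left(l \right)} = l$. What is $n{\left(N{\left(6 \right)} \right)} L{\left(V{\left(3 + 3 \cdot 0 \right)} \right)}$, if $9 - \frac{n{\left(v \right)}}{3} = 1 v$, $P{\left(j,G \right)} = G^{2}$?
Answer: $810$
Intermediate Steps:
$V{\left(B \right)} = B^{3}$
$n{\left(v \right)} = 27 - 3 v$ ($n{\left(v \right)} = 27 - 3 \cdot 1 v = 27 - 3 v$)
$L{\left(Z \right)} = 36 + 2 Z$ ($L{\left(Z \right)} = \left(Z + 6^{2}\right) + Z = \left(Z + 36\right) + Z = \left(36 + Z\right) + Z = 36 + 2 Z$)
$n{\left(N{\left(6 \right)} \right)} L{\left(V{\left(3 + 3 \cdot 0 \right)} \right)} = \left(27 - 18\right) \left(36 + 2 \left(3 + 3 \cdot 0\right)^{3}\right) = \left(27 - 18\right) \left(36 + 2 \left(3 + 0\right)^{3}\right) = 9 \left(36 + 2 \cdot 3^{3}\right) = 9 \left(36 + 2 \cdot 27\right) = 9 \left(36 + 54\right) = 9 \cdot 90 = 810$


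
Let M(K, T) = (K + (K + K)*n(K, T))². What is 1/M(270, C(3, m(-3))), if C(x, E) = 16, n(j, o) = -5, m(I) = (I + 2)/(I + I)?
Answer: 1/5904900 ≈ 1.6935e-7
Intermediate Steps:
m(I) = (2 + I)/(2*I) (m(I) = (2 + I)/((2*I)) = (2 + I)*(1/(2*I)) = (2 + I)/(2*I))
M(K, T) = 81*K² (M(K, T) = (K + (K + K)*(-5))² = (K + (2*K)*(-5))² = (K - 10*K)² = (-9*K)² = 81*K²)
1/M(270, C(3, m(-3))) = 1/(81*270²) = 1/(81*72900) = 1/5904900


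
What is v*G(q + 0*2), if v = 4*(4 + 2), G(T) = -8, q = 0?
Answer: -192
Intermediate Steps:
v = 24 (v = 4*6 = 24)
v*G(q + 0*2) = 24*(-8) = -192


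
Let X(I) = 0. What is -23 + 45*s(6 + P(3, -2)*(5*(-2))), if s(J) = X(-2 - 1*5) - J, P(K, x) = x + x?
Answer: -2093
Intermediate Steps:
P(K, x) = 2*x
s(J) = -J (s(J) = 0 - J = -J)
-23 + 45*s(6 + P(3, -2)*(5*(-2))) = -23 + 45*(-(6 + (2*(-2))*(5*(-2)))) = -23 + 45*(-(6 - 4*(-10))) = -23 + 45*(-(6 + 40)) = -23 + 45*(-1*46) = -23 + 45*(-46) = -23 - 2070 = -2093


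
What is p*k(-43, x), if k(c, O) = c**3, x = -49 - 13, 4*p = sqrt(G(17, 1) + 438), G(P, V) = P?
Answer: -79507*sqrt(455)/4 ≈ -4.2399e+5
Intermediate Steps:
p = sqrt(455)/4 (p = sqrt(17 + 438)/4 = sqrt(455)/4 ≈ 5.3327)
x = -62
p*k(-43, x) = (sqrt(455)/4)*(-43)**3 = (sqrt(455)/4)*(-79507) = -79507*sqrt(455)/4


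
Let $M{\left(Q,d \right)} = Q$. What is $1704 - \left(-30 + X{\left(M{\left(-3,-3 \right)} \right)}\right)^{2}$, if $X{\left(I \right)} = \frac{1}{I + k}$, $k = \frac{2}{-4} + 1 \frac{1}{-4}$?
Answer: $\frac{177284}{225} \approx 787.93$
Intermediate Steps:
$k = - \frac{3}{4}$ ($k = 2 \left(- \frac{1}{4}\right) + 1 \left(- \frac{1}{4}\right) = - \frac{1}{2} - \frac{1}{4} = - \frac{3}{4} \approx -0.75$)
$X{\left(I \right)} = \frac{1}{- \frac{3}{4} + I}$ ($X{\left(I \right)} = \frac{1}{I - \frac{3}{4}} = \frac{1}{- \frac{3}{4} + I}$)
$1704 - \left(-30 + X{\left(M{\left(-3,-3 \right)} \right)}\right)^{2} = 1704 - \left(-30 + \frac{4}{-3 + 4 \left(-3\right)}\right)^{2} = 1704 - \left(-30 + \frac{4}{-3 - 12}\right)^{2} = 1704 - \left(-30 + \frac{4}{-15}\right)^{2} = 1704 - \left(-30 + 4 \left(- \frac{1}{15}\right)\right)^{2} = 1704 - \left(-30 - \frac{4}{15}\right)^{2} = 1704 - \left(- \frac{454}{15}\right)^{2} = 1704 - \frac{206116}{225} = \frac{177284}{225}$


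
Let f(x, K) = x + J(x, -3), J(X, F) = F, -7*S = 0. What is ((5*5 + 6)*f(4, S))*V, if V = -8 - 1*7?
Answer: -465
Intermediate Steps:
S = 0 (S = -⅐*0 = 0)
V = -15 (V = -8 - 7 = -15)
f(x, K) = -3 + x (f(x, K) = x - 3 = -3 + x)
((5*5 + 6)*f(4, S))*V = ((5*5 + 6)*(-3 + 4))*(-15) = ((25 + 6)*1)*(-15) = (31*1)*(-15) = 31*(-15) = -465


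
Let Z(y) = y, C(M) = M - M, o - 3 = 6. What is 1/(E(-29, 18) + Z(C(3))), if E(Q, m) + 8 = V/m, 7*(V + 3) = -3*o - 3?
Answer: -42/353 ≈ -0.11898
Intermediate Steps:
o = 9 (o = 3 + 6 = 9)
C(M) = 0
V = -51/7 (V = -3 + (-3*9 - 3)/7 = -3 + (-27 - 3)/7 = -3 + (⅐)*(-30) = -3 - 30/7 = -51/7 ≈ -7.2857)
E(Q, m) = -8 - 51/(7*m)
1/(E(-29, 18) + Z(C(3))) = 1/((-8 - 51/7/18) + 0) = 1/((-8 - 51/7*1/18) + 0) = 1/((-8 - 17/42) + 0) = 1/(-353/42 + 0) = 1/(-353/42) = -42/353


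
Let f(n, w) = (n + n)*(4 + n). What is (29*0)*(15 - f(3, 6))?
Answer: 0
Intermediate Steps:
f(n, w) = 2*n*(4 + n) (f(n, w) = (2*n)*(4 + n) = 2*n*(4 + n))
(29*0)*(15 - f(3, 6)) = (29*0)*(15 - 2*3*(4 + 3)) = 0*(15 - 2*3*7) = 0*(15 - 1*42) = 0*(15 - 42) = 0*(-27) = 0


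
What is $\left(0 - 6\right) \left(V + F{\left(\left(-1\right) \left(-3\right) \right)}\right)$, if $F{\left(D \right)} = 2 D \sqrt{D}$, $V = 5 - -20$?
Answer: $-150 - 36 \sqrt{3} \approx -212.35$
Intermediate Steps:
$V = 25$ ($V = 5 + 20 = 25$)
$F{\left(D \right)} = 2 D^{\frac{3}{2}}$
$\left(0 - 6\right) \left(V + F{\left(\left(-1\right) \left(-3\right) \right)}\right) = \left(0 - 6\right) \left(25 + 2 \left(\left(-1\right) \left(-3\right)\right)^{\frac{3}{2}}\right) = \left(0 - 6\right) \left(25 + 2 \cdot 3^{\frac{3}{2}}\right) = - 6 \left(25 + 2 \cdot 3 \sqrt{3}\right) = - 6 \left(25 + 6 \sqrt{3}\right) = -150 - 36 \sqrt{3}$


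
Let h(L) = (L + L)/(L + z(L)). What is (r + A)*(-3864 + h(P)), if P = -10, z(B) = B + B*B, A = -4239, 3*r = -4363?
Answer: 66001390/3 ≈ 2.2000e+7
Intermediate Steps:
r = -4363/3 (r = (⅓)*(-4363) = -4363/3 ≈ -1454.3)
z(B) = B + B²
h(L) = 2*L/(L + L*(1 + L)) (h(L) = (L + L)/(L + L*(1 + L)) = (2*L)/(L + L*(1 + L)) = 2*L/(L + L*(1 + L)))
(r + A)*(-3864 + h(P)) = (-4363/3 - 4239)*(-3864 + 2/(2 - 10)) = -17080*(-3864 + 2/(-8))/3 = -17080*(-3864 + 2*(-⅛))/3 = -17080*(-3864 - ¼)/3 = -17080/3*(-15457/4) = 66001390/3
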